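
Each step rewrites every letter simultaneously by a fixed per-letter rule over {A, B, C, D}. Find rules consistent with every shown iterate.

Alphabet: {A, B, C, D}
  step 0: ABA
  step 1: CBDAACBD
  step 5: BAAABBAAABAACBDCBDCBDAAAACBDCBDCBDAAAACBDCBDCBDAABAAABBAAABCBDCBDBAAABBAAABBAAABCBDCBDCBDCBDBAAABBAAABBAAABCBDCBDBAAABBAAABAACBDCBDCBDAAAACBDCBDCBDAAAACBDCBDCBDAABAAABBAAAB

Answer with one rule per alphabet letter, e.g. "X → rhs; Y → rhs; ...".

A->CBD, B->AA, C->BA, D->B

  step 0 ⇒ step 1: ABA ⇒ CBD·AA·CBD
    A ↦ CBD
    B ↦ AA
    C ↦ BA  (constrained at step 1)
    D ↦ B  (constrained at step 1)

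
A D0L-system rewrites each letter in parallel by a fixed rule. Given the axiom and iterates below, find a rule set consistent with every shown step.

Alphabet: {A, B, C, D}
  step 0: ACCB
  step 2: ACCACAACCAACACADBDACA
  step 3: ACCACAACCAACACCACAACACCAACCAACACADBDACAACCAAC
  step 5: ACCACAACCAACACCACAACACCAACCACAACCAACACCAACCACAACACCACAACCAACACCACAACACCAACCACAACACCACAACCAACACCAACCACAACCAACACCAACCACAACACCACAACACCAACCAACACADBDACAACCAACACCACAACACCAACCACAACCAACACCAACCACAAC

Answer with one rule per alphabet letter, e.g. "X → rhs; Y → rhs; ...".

A->AC, B->DBD, C->CA, D->ACA

  step 2 ⇒ step 3: ACCACAACCAACACADBDACA ⇒ AC·CA·CA·AC·CA·AC·AC·CA·CA·AC·AC·CA·AC·CA·AC·ACA·DBD·ACA·AC·CA·AC
    A ↦ AC
    B ↦ DBD
    C ↦ CA
    D ↦ ACA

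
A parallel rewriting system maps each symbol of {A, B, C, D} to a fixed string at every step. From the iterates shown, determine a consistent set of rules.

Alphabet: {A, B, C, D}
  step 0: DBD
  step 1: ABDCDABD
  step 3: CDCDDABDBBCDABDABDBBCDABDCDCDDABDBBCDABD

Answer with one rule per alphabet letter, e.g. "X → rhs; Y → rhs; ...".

  step 0 ⇒ step 1: DBD ⇒ ABD·CD·ABD
    B ↦ CD
    D ↦ ABD
    A ↦ BB  (constrained at step 1)
    C ↦ D  (constrained at step 1)

A->BB, B->CD, C->D, D->ABD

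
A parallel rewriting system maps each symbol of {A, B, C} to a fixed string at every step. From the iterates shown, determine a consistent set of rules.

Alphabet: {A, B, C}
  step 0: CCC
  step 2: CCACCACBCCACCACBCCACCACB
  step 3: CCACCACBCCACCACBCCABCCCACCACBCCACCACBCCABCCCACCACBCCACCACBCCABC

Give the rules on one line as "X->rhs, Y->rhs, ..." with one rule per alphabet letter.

  step 2 ⇒ step 3: CCACCACBCCACCACBCCACCACB ⇒ CCA·CCA·CB·CCA·CCA·CB·CCA·BC·CCA·CCA·CB·CCA·CCA·CB·CCA·BC·CCA·CCA·CB·CCA·CCA·CB·CCA·BC
    A ↦ CB
    B ↦ BC
    C ↦ CCA

A->CB, B->BC, C->CCA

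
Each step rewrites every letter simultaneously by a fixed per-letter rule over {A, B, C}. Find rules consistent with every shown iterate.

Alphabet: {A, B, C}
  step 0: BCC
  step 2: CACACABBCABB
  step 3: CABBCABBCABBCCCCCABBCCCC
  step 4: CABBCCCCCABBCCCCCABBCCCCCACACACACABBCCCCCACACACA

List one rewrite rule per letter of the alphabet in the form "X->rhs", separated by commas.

A->BB, B->CC, C->CA

  step 3 ⇒ step 4: CABBCABBCABBCCCCCABBCCCC ⇒ CA·BB·CC·CC·CA·BB·CC·CC·CA·BB·CC·CC·CA·CA·CA·CA·CA·BB·CC·CC·CA·CA·CA·CA
    A ↦ BB
    B ↦ CC
    C ↦ CA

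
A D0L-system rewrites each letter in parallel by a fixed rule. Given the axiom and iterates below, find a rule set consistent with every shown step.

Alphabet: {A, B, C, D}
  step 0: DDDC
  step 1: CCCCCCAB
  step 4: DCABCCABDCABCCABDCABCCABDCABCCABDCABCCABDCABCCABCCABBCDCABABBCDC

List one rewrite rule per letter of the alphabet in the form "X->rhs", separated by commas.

A->BC, B->DC, C->AB, D->CC

  step 0 ⇒ step 1: DDDC ⇒ CC·CC·CC·AB
    C ↦ AB
    D ↦ CC
    A ↦ BC  (constrained at step 1)
    B ↦ DC  (constrained at step 1)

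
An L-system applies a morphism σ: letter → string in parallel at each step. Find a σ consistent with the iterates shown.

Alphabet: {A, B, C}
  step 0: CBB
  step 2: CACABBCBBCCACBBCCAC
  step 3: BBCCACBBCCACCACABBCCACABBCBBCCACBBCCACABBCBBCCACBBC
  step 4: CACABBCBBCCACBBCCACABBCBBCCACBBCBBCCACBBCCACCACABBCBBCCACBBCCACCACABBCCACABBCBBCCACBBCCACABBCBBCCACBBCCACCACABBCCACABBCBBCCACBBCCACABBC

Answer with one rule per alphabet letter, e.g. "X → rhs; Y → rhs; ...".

  step 3 ⇒ step 4: BBCCACBBCCACCACABBCCACABBCBBCCACBBCCACABBCBBCCACBBC ⇒ CA·CA·BBC·BBC·CAC·BBC·CA·CA·BBC·BBC·CAC·BBC·BBC·CAC·BBC·CAC·CA·CA·BBC·BBC·CAC·BBC·CAC·CA·CA·BBC·CA·CA·BBC·BBC·CAC·BBC·CA·CA·BBC·BBC·CAC·BBC·CAC·CA·CA·BBC·CA·CA·BBC·BBC·CAC·BBC·CA·CA·BBC
    A ↦ CAC
    B ↦ CA
    C ↦ BBC

A->CAC, B->CA, C->BBC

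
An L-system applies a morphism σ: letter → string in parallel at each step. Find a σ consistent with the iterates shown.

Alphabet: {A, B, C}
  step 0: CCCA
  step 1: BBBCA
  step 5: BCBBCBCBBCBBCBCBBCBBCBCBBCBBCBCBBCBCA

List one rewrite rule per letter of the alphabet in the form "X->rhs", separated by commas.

A->CA, B->BC, C->B

  step 0 ⇒ step 1: CCCA ⇒ B·B·B·CA
    A ↦ CA
    C ↦ B
    B ↦ BC  (constrained at step 1)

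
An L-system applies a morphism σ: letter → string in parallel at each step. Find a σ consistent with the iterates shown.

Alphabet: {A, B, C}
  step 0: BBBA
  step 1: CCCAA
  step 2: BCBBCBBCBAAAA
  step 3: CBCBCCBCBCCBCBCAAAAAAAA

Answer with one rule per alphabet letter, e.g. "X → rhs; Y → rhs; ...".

A->AA, B->C, C->BCB

  step 2 ⇒ step 3: BCBBCBBCBAAAA ⇒ C·BCB·C·C·BCB·C·C·BCB·C·AA·AA·AA·AA
    A ↦ AA
    B ↦ C
    C ↦ BCB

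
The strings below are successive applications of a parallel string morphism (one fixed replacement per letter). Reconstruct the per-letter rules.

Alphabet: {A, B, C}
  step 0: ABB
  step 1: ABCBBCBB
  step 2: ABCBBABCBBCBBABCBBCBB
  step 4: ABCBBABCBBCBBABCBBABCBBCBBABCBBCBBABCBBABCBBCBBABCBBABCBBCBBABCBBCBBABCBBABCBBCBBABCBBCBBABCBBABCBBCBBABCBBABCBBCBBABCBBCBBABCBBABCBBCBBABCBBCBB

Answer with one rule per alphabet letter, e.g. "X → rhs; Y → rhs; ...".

  step 1 ⇒ step 2: ABCBBCBB ⇒ AB·CBB·AB·CBB·CBB·AB·CBB·CBB
    A ↦ AB
    B ↦ CBB
    C ↦ AB

A->AB, B->CBB, C->AB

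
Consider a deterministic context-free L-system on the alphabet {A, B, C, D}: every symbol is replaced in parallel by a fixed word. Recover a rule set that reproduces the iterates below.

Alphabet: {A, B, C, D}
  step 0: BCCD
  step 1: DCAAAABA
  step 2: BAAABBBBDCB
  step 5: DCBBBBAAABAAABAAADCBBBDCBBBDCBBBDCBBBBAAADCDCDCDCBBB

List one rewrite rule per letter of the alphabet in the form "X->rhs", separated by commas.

  step 1 ⇒ step 2: DCAAAABA ⇒ BA·AA·B·B·B·B·DC·B
    A ↦ B
    B ↦ DC
    C ↦ AA
    D ↦ BA

A->B, B->DC, C->AA, D->BA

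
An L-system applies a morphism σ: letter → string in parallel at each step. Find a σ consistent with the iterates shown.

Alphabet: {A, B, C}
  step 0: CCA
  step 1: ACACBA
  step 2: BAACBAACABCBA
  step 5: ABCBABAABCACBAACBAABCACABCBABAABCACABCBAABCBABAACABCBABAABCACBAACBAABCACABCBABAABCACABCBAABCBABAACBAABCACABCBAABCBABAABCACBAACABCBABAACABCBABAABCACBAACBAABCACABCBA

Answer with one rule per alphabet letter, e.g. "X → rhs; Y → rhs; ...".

A->BA, B->ABC, C->AC

  step 1 ⇒ step 2: ACACBA ⇒ BA·AC·BA·AC·ABC·BA
    A ↦ BA
    B ↦ ABC
    C ↦ AC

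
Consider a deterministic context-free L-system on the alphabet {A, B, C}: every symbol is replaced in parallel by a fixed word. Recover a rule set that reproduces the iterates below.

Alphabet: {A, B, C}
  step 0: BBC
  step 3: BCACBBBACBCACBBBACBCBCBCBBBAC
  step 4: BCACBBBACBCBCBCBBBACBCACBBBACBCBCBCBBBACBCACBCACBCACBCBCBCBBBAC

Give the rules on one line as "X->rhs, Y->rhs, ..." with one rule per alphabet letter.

  step 3 ⇒ step 4: BCACBBBACBCACBBBACBCBCBCBBBAC ⇒ BC·AC·BBB·AC·BC·BC·BC·BBB·AC·BC·AC·BBB·AC·BC·BC·BC·BBB·AC·BC·AC·BC·AC·BC·AC·BC·BC·BC·BBB·AC
    A ↦ BBB
    B ↦ BC
    C ↦ AC

A->BBB, B->BC, C->AC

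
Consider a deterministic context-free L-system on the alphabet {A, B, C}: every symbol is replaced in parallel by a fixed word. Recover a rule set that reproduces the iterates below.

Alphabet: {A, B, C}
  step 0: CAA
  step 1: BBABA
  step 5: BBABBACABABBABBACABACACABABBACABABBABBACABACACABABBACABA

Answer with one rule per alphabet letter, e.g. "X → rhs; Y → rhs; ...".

A->BA, B->CA, C->B

  step 0 ⇒ step 1: CAA ⇒ B·BA·BA
    A ↦ BA
    C ↦ B
    B ↦ CA  (constrained at step 1)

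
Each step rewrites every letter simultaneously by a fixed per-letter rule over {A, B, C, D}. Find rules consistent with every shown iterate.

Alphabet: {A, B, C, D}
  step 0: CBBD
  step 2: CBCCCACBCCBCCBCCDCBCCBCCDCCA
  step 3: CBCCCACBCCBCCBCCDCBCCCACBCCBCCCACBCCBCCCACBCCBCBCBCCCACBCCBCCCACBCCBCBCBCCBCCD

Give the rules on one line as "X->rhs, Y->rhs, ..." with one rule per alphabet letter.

  step 2 ⇒ step 3: CBCCCACBCCBCCBCCDCBCCBCCDCCA ⇒ CBC·CCA·CBC·CBC·CBC·CD·CBC·CCA·CBC·CBC·CCA·CBC·CBC·CCA·CBC·CBC·B·CBC·CCA·CBC·CBC·CCA·CBC·CBC·B·CBC·CBC·CD
    A ↦ CD
    B ↦ CCA
    C ↦ CBC
    D ↦ B

A->CD, B->CCA, C->CBC, D->B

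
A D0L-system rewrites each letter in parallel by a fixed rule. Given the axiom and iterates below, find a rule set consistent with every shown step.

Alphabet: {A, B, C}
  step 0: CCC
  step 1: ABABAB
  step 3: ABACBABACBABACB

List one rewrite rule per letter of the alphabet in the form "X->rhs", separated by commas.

A->CB, B->A, C->AB

  step 0 ⇒ step 1: CCC ⇒ AB·AB·AB
    C ↦ AB
    A ↦ CB  (constrained at step 1)
    B ↦ A  (constrained at step 1)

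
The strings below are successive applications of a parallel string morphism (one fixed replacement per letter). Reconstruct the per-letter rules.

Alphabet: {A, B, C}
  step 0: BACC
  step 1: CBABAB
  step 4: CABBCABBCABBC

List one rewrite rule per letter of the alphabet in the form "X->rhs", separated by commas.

A->B, B->C, C->AB

  step 0 ⇒ step 1: BACC ⇒ C·B·AB·AB
    A ↦ B
    B ↦ C
    C ↦ AB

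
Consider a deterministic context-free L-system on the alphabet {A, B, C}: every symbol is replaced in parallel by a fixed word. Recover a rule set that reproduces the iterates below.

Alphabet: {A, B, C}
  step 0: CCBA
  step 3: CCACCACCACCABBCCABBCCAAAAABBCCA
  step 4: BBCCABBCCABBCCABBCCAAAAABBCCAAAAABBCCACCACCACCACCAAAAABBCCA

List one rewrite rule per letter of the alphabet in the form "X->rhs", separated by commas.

A->CCA, B->AA, C->B

  step 3 ⇒ step 4: CCACCACCACCABBCCABBCCAAAAABBCCA ⇒ B·B·CCA·B·B·CCA·B·B·CCA·B·B·CCA·AA·AA·B·B·CCA·AA·AA·B·B·CCA·CCA·CCA·CCA·CCA·AA·AA·B·B·CCA
    A ↦ CCA
    B ↦ AA
    C ↦ B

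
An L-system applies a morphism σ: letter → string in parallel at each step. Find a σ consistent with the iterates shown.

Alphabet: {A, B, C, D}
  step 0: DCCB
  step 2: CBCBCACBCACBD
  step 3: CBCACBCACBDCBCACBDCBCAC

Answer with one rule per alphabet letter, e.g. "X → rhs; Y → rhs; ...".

A->D, B->CA, C->CB, D->C

  step 2 ⇒ step 3: CBCBCACBCACBD ⇒ CB·CA·CB·CA·CB·D·CB·CA·CB·D·CB·CA·C
    A ↦ D
    B ↦ CA
    C ↦ CB
    D ↦ C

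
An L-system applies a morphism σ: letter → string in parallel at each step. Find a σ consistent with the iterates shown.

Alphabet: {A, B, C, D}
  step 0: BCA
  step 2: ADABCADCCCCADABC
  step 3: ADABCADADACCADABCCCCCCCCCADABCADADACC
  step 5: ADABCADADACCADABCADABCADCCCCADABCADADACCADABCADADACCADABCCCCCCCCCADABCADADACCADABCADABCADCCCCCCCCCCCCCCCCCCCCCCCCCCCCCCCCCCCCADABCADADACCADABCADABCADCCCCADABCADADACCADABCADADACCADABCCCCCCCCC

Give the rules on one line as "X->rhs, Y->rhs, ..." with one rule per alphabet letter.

A->AD, B->ADA, C->CC, D->ABC

  step 2 ⇒ step 3: ADABCADCCCCADABC ⇒ AD·ABC·AD·ADA·CC·AD·ABC·CC·CC·CC·CC·AD·ABC·AD·ADA·CC
    A ↦ AD
    B ↦ ADA
    C ↦ CC
    D ↦ ABC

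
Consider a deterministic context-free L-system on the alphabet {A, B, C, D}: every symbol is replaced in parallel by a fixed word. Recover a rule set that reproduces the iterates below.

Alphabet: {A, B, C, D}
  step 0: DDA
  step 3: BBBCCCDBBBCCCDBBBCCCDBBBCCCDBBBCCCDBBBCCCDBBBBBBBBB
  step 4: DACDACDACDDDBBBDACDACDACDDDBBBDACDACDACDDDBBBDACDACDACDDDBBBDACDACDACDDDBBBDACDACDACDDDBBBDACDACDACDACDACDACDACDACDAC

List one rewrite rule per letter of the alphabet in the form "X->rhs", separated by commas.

  step 3 ⇒ step 4: BBBCCCDBBBCCCDBBBCCCDBBBCCCDBBBCCCDBBBCCCDBBBBBBBBB ⇒ DAC·DAC·DAC·D·D·D·BBB·DAC·DAC·DAC·D·D·D·BBB·DAC·DAC·DAC·D·D·D·BBB·DAC·DAC·DAC·D·D·D·BBB·DAC·DAC·DAC·D·D·D·BBB·DAC·DAC·DAC·D·D·D·BBB·DAC·DAC·DAC·DAC·DAC·DAC·DAC·DAC·DAC
    B ↦ DAC
    C ↦ D
    D ↦ BBB
    A ↦ CCC  (constrained at step 0)

A->CCC, B->DAC, C->D, D->BBB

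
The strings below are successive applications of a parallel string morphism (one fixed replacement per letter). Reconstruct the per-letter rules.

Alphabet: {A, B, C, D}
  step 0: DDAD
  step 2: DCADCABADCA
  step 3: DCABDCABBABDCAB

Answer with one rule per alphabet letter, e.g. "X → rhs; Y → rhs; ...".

A->B, B->BA, C->A, D->DC

  step 2 ⇒ step 3: DCADCABADCA ⇒ DC·A·B·DC·A·B·BA·B·DC·A·B
    A ↦ B
    B ↦ BA
    C ↦ A
    D ↦ DC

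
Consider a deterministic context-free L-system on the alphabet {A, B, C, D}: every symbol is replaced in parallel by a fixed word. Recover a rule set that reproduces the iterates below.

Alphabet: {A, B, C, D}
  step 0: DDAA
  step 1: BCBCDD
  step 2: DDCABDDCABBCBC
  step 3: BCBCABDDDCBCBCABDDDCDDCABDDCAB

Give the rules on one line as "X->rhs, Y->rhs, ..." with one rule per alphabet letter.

  step 2 ⇒ step 3: DDCABDDCABBCBC ⇒ BC·BC·AB·D·DDC·BC·BC·AB·D·DDC·DDC·AB·DDC·AB
    A ↦ D
    B ↦ DDC
    C ↦ AB
    D ↦ BC

A->D, B->DDC, C->AB, D->BC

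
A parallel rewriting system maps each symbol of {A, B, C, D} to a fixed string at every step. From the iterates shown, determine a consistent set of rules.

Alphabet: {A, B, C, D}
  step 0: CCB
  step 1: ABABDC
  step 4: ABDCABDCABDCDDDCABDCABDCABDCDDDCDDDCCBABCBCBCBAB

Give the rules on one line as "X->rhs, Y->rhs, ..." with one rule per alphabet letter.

  step 0 ⇒ step 1: CCB ⇒ AB·AB·DC
    B ↦ DC
    C ↦ AB
    A ↦ DD  (constrained at step 1)
    D ↦ CB  (constrained at step 1)

A->DD, B->DC, C->AB, D->CB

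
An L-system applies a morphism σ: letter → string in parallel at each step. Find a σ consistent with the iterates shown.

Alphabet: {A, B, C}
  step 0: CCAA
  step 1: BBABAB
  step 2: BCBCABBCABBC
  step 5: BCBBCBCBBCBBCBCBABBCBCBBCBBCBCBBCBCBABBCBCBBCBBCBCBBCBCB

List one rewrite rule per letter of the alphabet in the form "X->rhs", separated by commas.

A->AB, B->BC, C->B

  step 1 ⇒ step 2: BBABAB ⇒ BC·BC·AB·BC·AB·BC
    A ↦ AB
    B ↦ BC
  step 0 ⇒ step 1: CCAA ⇒ B·B·AB·AB
    C ↦ B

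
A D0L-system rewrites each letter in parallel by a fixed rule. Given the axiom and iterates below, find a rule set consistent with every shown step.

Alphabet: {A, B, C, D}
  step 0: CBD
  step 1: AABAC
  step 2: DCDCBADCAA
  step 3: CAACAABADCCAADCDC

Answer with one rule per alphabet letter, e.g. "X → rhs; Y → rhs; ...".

  step 2 ⇒ step 3: DCDCBADCAA ⇒ C·AA·C·AA·BA·DC·C·AA·DC·DC
    A ↦ DC
    B ↦ BA
    C ↦ AA
    D ↦ C

A->DC, B->BA, C->AA, D->C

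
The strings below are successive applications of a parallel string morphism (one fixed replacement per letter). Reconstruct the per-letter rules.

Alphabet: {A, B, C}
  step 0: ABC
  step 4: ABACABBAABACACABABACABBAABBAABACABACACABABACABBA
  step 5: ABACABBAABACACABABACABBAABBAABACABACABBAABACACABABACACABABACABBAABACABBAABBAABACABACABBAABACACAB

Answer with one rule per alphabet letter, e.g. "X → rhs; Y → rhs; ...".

A->AB, B->AC, C->BA

  step 4 ⇒ step 5: ABACABBAABACACABABACABBAABBAABACABACACABABACABBA ⇒ AB·AC·AB·BA·AB·AC·AC·AB·AB·AC·AB·BA·AB·BA·AB·AC·AB·AC·AB·BA·AB·AC·AC·AB·AB·AC·AC·AB·AB·AC·AB·BA·AB·AC·AB·BA·AB·BA·AB·AC·AB·AC·AB·BA·AB·AC·AC·AB
    A ↦ AB
    B ↦ AC
    C ↦ BA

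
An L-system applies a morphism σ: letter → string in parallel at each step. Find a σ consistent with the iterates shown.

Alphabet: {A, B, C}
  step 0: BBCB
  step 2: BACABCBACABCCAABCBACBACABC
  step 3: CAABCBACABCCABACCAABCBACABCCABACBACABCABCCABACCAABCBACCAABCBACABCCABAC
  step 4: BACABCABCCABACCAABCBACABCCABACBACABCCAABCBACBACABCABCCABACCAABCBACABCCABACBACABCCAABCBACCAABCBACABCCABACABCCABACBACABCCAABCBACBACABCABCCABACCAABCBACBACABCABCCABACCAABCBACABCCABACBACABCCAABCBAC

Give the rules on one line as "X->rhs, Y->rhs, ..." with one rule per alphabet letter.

  step 3 ⇒ step 4: CAABCBACABCCABACCAABCBACABCCABACBACABCABCCABACCAABCBACCAABCBACABCCABAC ⇒ BAC·ABC·ABC·CA·BAC·CA·ABC·BAC·ABC·CA·BAC·BAC·ABC·CA·ABC·BAC·BAC·ABC·ABC·CA·BAC·CA·ABC·BAC·ABC·CA·BAC·BAC·ABC·CA·ABC·BAC·CA·ABC·BAC·ABC·CA·BAC·ABC·CA·BAC·BAC·ABC·CA·ABC·BAC·BAC·ABC·ABC·CA·BAC·CA·ABC·BAC·BAC·ABC·ABC·CA·BAC·CA·ABC·BAC·ABC·CA·BAC·BAC·ABC·CA·ABC·BAC
    A ↦ ABC
    B ↦ CA
    C ↦ BAC

A->ABC, B->CA, C->BAC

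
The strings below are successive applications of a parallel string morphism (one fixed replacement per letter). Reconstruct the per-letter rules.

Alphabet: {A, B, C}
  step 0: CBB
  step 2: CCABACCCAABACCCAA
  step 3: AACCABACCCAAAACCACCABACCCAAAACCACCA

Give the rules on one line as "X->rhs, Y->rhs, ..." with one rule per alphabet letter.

A->CCA, B->BAC, C->A

  step 2 ⇒ step 3: CCABACCCAABACCCAA ⇒ A·A·CCA·BAC·CCA·A·A·A·CCA·CCA·BAC·CCA·A·A·A·CCA·CCA
    A ↦ CCA
    B ↦ BAC
    C ↦ A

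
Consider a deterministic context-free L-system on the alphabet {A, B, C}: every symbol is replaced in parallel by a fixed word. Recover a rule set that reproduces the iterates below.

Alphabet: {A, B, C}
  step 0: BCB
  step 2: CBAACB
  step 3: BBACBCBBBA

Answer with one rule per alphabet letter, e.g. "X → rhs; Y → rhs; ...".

A->CB, B->A, C->BB

  step 2 ⇒ step 3: CBAACB ⇒ BB·A·CB·CB·BB·A
    A ↦ CB
    B ↦ A
    C ↦ BB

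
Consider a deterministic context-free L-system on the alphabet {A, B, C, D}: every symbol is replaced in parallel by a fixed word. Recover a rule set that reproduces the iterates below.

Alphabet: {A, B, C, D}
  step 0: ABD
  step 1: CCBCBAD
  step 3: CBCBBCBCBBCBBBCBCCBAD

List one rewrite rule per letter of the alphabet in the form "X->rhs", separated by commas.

A->CCB, B->CB, C->B, D->AD

  step 0 ⇒ step 1: ABD ⇒ CCB·CB·AD
    A ↦ CCB
    B ↦ CB
    D ↦ AD
    C ↦ B  (constrained at step 1)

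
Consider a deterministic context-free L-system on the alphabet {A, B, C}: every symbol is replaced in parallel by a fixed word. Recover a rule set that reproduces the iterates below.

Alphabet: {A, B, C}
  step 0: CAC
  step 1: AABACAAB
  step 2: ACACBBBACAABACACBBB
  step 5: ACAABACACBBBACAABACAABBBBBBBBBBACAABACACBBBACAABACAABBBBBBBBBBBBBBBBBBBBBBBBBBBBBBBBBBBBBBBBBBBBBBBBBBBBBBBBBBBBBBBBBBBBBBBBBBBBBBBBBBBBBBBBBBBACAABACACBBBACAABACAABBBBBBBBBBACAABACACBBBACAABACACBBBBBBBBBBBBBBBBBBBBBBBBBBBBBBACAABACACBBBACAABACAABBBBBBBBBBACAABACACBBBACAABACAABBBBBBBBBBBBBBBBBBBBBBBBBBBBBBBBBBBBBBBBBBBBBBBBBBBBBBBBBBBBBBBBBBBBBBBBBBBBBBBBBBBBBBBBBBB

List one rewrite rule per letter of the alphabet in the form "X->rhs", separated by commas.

  step 1 ⇒ step 2: AABACAAB ⇒ AC·AC·BBB·AC·AAB·AC·AC·BBB
    A ↦ AC
    B ↦ BBB
    C ↦ AAB

A->AC, B->BBB, C->AAB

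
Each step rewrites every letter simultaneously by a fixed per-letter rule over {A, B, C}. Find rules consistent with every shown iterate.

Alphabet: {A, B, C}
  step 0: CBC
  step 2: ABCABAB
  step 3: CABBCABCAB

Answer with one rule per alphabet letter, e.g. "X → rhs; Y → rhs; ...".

A->C, B->AB, C->B

  step 2 ⇒ step 3: ABCABAB ⇒ C·AB·B·C·AB·C·AB
    A ↦ C
    B ↦ AB
    C ↦ B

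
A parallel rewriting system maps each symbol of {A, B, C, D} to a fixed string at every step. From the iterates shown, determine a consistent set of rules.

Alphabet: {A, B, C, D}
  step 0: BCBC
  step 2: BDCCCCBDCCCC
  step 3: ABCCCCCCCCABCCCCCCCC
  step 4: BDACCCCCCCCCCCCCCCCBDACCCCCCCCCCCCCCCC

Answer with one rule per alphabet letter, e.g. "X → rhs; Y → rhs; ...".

A->BD, B->A, C->CC, D->B

  step 3 ⇒ step 4: ABCCCCCCCCABCCCCCCCC ⇒ BD·A·CC·CC·CC·CC·CC·CC·CC·CC·BD·A·CC·CC·CC·CC·CC·CC·CC·CC
    A ↦ BD
    B ↦ A
    C ↦ CC
  step 2 ⇒ step 3: BDCCCCBDCCCC ⇒ A·B·CC·CC·CC·CC·A·B·CC·CC·CC·CC
    D ↦ B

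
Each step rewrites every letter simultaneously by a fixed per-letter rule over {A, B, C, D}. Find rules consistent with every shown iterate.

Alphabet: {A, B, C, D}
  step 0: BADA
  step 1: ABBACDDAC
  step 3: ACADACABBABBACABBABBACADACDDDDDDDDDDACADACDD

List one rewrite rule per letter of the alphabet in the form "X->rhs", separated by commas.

A->AC, B->ABB, C->AD, D->DD

  step 0 ⇒ step 1: BADA ⇒ ABB·AC·DD·AC
    A ↦ AC
    B ↦ ABB
    D ↦ DD
    C ↦ AD  (constrained at step 1)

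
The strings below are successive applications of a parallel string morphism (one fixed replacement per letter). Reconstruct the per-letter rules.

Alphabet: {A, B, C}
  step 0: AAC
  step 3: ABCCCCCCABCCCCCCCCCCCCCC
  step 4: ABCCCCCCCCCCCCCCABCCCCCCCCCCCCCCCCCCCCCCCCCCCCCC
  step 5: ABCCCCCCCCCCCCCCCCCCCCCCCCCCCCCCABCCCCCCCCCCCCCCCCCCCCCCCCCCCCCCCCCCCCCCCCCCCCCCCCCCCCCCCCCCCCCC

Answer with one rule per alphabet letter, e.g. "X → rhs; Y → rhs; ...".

  step 4 ⇒ step 5: ABCCCCCCCCCCCCCCABCCCCCCCCCCCCCCCCCCCCCCCCCCCCCC ⇒ AB·CC·CC·CC·CC·CC·CC·CC·CC·CC·CC·CC·CC·CC·CC·CC·AB·CC·CC·CC·CC·CC·CC·CC·CC·CC·CC·CC·CC·CC·CC·CC·CC·CC·CC·CC·CC·CC·CC·CC·CC·CC·CC·CC·CC·CC·CC·CC
    A ↦ AB
    B ↦ CC
    C ↦ CC

A->AB, B->CC, C->CC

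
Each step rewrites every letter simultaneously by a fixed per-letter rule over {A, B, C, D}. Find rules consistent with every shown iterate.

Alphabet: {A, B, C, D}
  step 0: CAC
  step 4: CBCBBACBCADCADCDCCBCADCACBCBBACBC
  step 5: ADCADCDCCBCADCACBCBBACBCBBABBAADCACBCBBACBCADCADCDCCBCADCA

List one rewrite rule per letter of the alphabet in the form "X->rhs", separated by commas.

  step 4 ⇒ step 5: CBCBBACBCADCADCDCCBCADCACBCBBACBC ⇒ A·DC·A·DC·DC·CBC·A·DC·A·CBC·BB·A·CBC·BB·A·BB·A·A·DC·A·CBC·BB·A·CBC·A·DC·A·DC·DC·CBC·A·DC·A
    A ↦ CBC
    B ↦ DC
    C ↦ A
    D ↦ BB

A->CBC, B->DC, C->A, D->BB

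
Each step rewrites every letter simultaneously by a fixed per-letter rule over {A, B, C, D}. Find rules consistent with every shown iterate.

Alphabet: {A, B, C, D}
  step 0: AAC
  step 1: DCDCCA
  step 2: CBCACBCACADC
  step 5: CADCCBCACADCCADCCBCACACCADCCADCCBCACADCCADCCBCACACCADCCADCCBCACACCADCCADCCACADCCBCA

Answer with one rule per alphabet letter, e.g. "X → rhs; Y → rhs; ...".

A->DC, B->C, C->CA, D->CB

  step 1 ⇒ step 2: DCDCCA ⇒ CB·CA·CB·CA·CA·DC
    A ↦ DC
    C ↦ CA
    D ↦ CB
    B ↦ C  (constrained at step 2)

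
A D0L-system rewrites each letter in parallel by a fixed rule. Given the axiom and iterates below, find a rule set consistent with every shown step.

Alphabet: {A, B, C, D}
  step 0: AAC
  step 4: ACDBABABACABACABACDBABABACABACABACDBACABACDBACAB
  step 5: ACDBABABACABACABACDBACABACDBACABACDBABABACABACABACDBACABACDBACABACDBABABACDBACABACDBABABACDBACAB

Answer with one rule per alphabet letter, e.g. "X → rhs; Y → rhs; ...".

A->AC, B->AB, C->DB, D->AB

  step 4 ⇒ step 5: ACDBABABACABACABACDBABABACABACABACDBACABACDBACAB ⇒ AC·DB·AB·AB·AC·AB·AC·AB·AC·DB·AC·AB·AC·DB·AC·AB·AC·DB·AB·AB·AC·AB·AC·AB·AC·DB·AC·AB·AC·DB·AC·AB·AC·DB·AB·AB·AC·DB·AC·AB·AC·DB·AB·AB·AC·DB·AC·AB
    A ↦ AC
    B ↦ AB
    C ↦ DB
    D ↦ AB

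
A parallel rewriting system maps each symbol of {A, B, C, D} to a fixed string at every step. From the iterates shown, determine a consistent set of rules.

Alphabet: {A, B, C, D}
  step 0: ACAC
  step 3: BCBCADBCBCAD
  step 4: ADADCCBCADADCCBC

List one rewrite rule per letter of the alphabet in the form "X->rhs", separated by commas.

  step 3 ⇒ step 4: BCBCADBCBCAD ⇒ A·D·A·D·CC·BC·A·D·A·D·CC·BC
    A ↦ CC
    B ↦ A
    C ↦ D
    D ↦ BC

A->CC, B->A, C->D, D->BC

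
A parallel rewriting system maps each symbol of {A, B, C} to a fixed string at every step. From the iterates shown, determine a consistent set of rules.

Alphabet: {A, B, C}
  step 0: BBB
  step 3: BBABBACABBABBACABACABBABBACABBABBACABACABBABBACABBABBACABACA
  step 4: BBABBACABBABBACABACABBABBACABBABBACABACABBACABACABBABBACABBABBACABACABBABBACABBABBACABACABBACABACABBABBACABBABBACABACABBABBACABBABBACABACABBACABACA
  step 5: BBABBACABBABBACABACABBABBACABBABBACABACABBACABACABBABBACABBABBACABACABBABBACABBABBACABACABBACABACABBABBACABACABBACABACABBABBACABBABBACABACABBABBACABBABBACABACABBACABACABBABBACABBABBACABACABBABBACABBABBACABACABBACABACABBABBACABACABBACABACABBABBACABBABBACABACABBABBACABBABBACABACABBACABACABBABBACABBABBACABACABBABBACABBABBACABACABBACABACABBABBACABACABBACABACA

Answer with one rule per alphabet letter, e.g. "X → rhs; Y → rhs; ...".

A->CA, B->BBA, C->BA

  step 4 ⇒ step 5: BBABBACABBABBACABACABBABBACABBABBACABACABBACABACABBABBACABBABBACABACABBABBACABBABBACABACABBACABACABBABBACABBABBACABACABBABBACABBABBACABACABBACABACA ⇒ BBA·BBA·CA·BBA·BBA·CA·BA·CA·BBA·BBA·CA·BBA·BBA·CA·BA·CA·BBA·CA·BA·CA·BBA·BBA·CA·BBA·BBA·CA·BA·CA·BBA·BBA·CA·BBA·BBA·CA·BA·CA·BBA·CA·BA·CA·BBA·BBA·CA·BA·CA·BBA·CA·BA·CA·BBA·BBA·CA·BBA·BBA·CA·BA·CA·BBA·BBA·CA·BBA·BBA·CA·BA·CA·BBA·CA·BA·CA·BBA·BBA·CA·BBA·BBA·CA·BA·CA·BBA·BBA·CA·BBA·BBA·CA·BA·CA·BBA·CA·BA·CA·BBA·BBA·CA·BA·CA·BBA·CA·BA·CA·BBA·BBA·CA·BBA·BBA·CA·BA·CA·BBA·BBA·CA·BBA·BBA·CA·BA·CA·BBA·CA·BA·CA·BBA·BBA·CA·BBA·BBA·CA·BA·CA·BBA·BBA·CA·BBA·BBA·CA·BA·CA·BBA·CA·BA·CA·BBA·BBA·CA·BA·CA·BBA·CA·BA·CA
    A ↦ CA
    B ↦ BBA
    C ↦ BA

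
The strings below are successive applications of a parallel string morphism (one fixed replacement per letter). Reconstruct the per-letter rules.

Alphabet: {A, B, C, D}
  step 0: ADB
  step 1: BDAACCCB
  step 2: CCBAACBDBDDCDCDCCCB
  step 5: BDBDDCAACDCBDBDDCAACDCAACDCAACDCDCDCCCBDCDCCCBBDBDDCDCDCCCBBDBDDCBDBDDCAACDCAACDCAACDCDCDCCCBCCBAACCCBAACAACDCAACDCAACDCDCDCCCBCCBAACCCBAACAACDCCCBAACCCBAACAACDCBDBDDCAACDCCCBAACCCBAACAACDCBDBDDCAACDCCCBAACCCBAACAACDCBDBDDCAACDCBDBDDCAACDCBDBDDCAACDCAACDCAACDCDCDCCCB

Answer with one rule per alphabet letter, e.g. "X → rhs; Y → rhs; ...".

A->BD, B->CCB, C->DC, D->AAC

  step 1 ⇒ step 2: BDAACCCB ⇒ CCB·AAC·BD·BD·DC·DC·DC·CCB
    A ↦ BD
    B ↦ CCB
    C ↦ DC
    D ↦ AAC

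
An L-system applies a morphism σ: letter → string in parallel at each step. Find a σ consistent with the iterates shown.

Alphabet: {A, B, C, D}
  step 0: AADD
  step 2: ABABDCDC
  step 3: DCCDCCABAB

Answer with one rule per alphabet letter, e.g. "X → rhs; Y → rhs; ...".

  step 2 ⇒ step 3: ABABDCDC ⇒ DC·C·DC·C·A·B·A·B
    A ↦ DC
    B ↦ C
    C ↦ B
    D ↦ A

A->DC, B->C, C->B, D->A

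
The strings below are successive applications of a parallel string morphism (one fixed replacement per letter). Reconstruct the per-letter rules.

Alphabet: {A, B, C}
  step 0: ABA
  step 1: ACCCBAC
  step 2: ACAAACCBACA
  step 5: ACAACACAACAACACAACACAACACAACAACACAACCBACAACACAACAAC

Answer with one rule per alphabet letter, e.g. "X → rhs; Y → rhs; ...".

  step 1 ⇒ step 2: ACCCBAC ⇒ AC·A·A·A·CCB·AC·A
    A ↦ AC
    B ↦ CCB
    C ↦ A

A->AC, B->CCB, C->A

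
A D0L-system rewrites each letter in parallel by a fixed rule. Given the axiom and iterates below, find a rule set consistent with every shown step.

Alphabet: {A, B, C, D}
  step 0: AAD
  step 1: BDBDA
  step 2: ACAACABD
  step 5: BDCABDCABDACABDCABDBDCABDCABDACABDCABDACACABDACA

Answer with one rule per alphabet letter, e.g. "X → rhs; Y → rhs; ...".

A->BD, B->AC, C->CA, D->A

  step 1 ⇒ step 2: BDBDA ⇒ AC·A·AC·A·BD
    A ↦ BD
    B ↦ AC
    D ↦ A
    C ↦ CA  (constrained at step 2)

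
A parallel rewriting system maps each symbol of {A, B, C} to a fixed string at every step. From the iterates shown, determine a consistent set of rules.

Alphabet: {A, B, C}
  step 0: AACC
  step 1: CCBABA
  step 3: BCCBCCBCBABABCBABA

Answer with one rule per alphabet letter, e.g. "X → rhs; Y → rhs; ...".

  step 0 ⇒ step 1: AACC ⇒ C·C·BA·BA
    A ↦ C
    C ↦ BA
    B ↦ BC  (constrained at step 1)

A->C, B->BC, C->BA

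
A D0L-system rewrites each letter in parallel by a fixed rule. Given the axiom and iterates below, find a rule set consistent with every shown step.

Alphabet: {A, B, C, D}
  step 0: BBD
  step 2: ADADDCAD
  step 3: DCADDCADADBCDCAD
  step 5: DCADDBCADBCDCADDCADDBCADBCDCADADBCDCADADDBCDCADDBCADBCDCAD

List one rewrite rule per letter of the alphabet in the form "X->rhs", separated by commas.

A->DC, B->D, C->BC, D->AD

  step 2 ⇒ step 3: ADADDCAD ⇒ DC·AD·DC·AD·AD·BC·DC·AD
    A ↦ DC
    C ↦ BC
    D ↦ AD
    B ↦ D  (constrained at step 0)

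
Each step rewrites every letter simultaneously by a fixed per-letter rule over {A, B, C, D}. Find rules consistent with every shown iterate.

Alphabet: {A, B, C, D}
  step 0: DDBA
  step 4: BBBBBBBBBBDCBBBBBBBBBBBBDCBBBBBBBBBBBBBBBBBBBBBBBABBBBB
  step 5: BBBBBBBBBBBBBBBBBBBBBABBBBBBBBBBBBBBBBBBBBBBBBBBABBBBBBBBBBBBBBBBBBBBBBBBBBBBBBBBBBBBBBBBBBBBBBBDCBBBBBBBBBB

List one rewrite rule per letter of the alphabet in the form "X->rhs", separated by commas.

A->DC, B->BB, C->B, D->BA

  step 4 ⇒ step 5: BBBBBBBBBBDCBBBBBBBBBBBBDCBBBBBBBBBBBBBBBBBBBBBBBABBBBB ⇒ BB·BB·BB·BB·BB·BB·BB·BB·BB·BB·BA·B·BB·BB·BB·BB·BB·BB·BB·BB·BB·BB·BB·BB·BA·B·BB·BB·BB·BB·BB·BB·BB·BB·BB·BB·BB·BB·BB·BB·BB·BB·BB·BB·BB·BB·BB·BB·BB·DC·BB·BB·BB·BB·BB
    A ↦ DC
    B ↦ BB
    C ↦ B
    D ↦ BA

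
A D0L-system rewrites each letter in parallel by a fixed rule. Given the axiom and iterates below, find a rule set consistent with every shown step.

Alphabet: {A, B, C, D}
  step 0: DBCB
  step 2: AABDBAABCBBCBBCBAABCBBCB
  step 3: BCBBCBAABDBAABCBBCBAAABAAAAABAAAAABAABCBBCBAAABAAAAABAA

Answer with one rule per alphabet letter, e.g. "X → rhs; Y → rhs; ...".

  step 2 ⇒ step 3: AABDBAABCBBCBBCBAABCBBCB ⇒ BCB·BCB·AA·BDB·AA·BCB·BCB·AA·AB·AA·AA·AB·AA·AA·AB·AA·BCB·BCB·AA·AB·AA·AA·AB·AA
    A ↦ BCB
    B ↦ AA
    C ↦ AB
    D ↦ BDB

A->BCB, B->AA, C->AB, D->BDB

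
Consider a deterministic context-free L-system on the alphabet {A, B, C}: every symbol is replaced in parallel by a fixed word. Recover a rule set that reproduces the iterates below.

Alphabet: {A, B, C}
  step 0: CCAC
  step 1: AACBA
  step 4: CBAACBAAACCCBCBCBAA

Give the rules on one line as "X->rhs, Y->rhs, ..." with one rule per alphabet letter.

  step 0 ⇒ step 1: CCAC ⇒ A·A·CB·A
    A ↦ CB
    C ↦ A
    B ↦ CC  (constrained at step 1)

A->CB, B->CC, C->A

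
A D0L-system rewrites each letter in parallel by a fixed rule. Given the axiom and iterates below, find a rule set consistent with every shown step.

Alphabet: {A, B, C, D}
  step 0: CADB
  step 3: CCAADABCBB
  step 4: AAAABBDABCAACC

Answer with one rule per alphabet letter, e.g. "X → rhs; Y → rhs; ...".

A->B, B->C, C->AA, D->DA

  step 3 ⇒ step 4: CCAADABCBB ⇒ AA·AA·B·B·DA·B·C·AA·C·C
    A ↦ B
    B ↦ C
    C ↦ AA
    D ↦ DA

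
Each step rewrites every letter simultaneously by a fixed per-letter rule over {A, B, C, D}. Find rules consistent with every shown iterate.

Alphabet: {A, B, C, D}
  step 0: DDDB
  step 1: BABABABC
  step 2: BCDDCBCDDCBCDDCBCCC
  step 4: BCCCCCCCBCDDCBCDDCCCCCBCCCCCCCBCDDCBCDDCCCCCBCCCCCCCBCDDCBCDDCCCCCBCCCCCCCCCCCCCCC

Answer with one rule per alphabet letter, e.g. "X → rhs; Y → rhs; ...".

A->DDC, B->BC, C->CC, D->BA

  step 1 ⇒ step 2: BABABABC ⇒ BC·DDC·BC·DDC·BC·DDC·BC·CC
    A ↦ DDC
    B ↦ BC
    C ↦ CC
  step 0 ⇒ step 1: DDDB ⇒ BA·BA·BA·BC
    D ↦ BA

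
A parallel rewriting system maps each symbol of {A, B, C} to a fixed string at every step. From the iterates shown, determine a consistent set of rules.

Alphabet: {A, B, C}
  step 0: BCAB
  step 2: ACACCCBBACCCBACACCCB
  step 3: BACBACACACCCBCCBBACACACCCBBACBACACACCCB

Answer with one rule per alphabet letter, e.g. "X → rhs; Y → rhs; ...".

  step 2 ⇒ step 3: ACACCCBBACCCBACACCCB ⇒ B·AC·B·AC·AC·AC·CCB·CCB·B·AC·AC·AC·CCB·B·AC·B·AC·AC·AC·CCB
    A ↦ B
    B ↦ CCB
    C ↦ AC

A->B, B->CCB, C->AC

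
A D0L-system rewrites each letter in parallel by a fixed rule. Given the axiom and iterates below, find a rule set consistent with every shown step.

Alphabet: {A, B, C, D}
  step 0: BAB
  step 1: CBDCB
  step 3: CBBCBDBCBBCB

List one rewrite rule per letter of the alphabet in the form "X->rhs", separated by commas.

  step 0 ⇒ step 1: BAB ⇒ CB·D·CB
    A ↦ D
    B ↦ CB
    C ↦ B  (constrained at step 1)
    D ↦ AC  (constrained at step 1)

A->D, B->CB, C->B, D->AC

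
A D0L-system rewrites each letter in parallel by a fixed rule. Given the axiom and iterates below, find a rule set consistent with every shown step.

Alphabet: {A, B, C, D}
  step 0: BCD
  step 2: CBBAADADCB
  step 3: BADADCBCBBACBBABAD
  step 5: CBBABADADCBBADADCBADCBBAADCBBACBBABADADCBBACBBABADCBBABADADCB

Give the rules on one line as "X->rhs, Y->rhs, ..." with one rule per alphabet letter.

  step 2 ⇒ step 3: CBBAADADCB ⇒ B·AD·AD·CB·CB·BA·CB·BA·B·AD
    A ↦ CB
    B ↦ AD
    C ↦ B
    D ↦ BA

A->CB, B->AD, C->B, D->BA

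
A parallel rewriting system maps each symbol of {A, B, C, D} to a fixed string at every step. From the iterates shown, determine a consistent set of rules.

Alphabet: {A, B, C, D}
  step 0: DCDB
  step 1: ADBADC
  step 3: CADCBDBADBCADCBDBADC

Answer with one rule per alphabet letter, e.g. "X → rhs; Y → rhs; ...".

  step 0 ⇒ step 1: DCDB ⇒ AD·B·AD·C
    B ↦ C
    C ↦ B
    D ↦ AD
    A ↦ BDB  (constrained at step 1)

A->BDB, B->C, C->B, D->AD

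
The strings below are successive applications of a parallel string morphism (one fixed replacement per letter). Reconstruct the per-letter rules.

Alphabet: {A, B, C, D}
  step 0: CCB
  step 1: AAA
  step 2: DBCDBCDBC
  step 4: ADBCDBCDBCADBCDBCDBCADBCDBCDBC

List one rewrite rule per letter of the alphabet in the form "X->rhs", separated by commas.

A->DBC, B->A, C->A, D->CA

  step 1 ⇒ step 2: AAA ⇒ DBC·DBC·DBC
    A ↦ DBC
  step 0 ⇒ step 1: CCB ⇒ A·A·A
    B ↦ A
  step 0 ⇒ step 1: CCB ⇒ A·A·A
    C ↦ A
    D ↦ CA  (constrained at step 2)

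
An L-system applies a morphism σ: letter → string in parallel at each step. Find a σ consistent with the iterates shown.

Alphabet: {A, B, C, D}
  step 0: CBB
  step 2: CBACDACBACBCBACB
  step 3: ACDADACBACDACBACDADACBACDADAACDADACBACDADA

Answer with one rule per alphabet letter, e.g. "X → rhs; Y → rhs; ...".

  step 2 ⇒ step 3: CBACDACBACBCBACB ⇒ ACD·ADA·CB·ACD·A·CB·ACD·ADA·CB·ACD·ADA·ACD·ADA·CB·ACD·ADA
    A ↦ CB
    B ↦ ADA
    C ↦ ACD
    D ↦ A

A->CB, B->ADA, C->ACD, D->A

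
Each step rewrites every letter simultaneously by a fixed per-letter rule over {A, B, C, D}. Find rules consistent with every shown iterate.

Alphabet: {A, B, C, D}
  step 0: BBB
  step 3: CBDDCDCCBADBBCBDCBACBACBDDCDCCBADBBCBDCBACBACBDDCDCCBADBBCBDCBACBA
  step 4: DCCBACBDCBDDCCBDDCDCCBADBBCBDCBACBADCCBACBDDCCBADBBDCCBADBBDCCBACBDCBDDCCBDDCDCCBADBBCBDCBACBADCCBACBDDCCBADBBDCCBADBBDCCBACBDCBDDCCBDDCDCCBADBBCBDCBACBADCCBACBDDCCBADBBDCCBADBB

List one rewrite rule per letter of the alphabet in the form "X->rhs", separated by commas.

  step 3 ⇒ step 4: CBDDCDCCBADBBCBDCBACBACBDDCDCCBADBBCBDCBACBACBDDCDCCBADBBCBDCBACBA ⇒ DC·CBA·CBD·CBD·DC·CBD·DC·DC·CBA·DBB·CBD·CBA·CBA·DC·CBA·CBD·DC·CBA·DBB·DC·CBA·DBB·DC·CBA·CBD·CBD·DC·CBD·DC·DC·CBA·DBB·CBD·CBA·CBA·DC·CBA·CBD·DC·CBA·DBB·DC·CBA·DBB·DC·CBA·CBD·CBD·DC·CBD·DC·DC·CBA·DBB·CBD·CBA·CBA·DC·CBA·CBD·DC·CBA·DBB·DC·CBA·DBB
    A ↦ DBB
    B ↦ CBA
    C ↦ DC
    D ↦ CBD

A->DBB, B->CBA, C->DC, D->CBD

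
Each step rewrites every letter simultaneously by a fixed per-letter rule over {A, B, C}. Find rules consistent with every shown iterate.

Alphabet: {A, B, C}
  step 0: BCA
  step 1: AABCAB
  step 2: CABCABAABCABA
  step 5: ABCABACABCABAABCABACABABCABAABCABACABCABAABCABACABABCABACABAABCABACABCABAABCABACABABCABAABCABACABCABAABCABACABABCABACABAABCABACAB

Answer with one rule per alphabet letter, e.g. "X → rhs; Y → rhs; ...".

  step 1 ⇒ step 2: AABCAB ⇒ CAB·CAB·A·AB·CAB·A
    A ↦ CAB
    B ↦ A
    C ↦ AB

A->CAB, B->A, C->AB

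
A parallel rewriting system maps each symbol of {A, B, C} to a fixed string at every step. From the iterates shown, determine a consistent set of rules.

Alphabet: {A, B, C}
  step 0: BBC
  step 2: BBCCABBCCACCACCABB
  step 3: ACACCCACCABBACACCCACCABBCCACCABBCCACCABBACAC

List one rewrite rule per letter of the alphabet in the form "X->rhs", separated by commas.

  step 2 ⇒ step 3: BBCCABBCCACCACCABB ⇒ AC·AC·CCA·CCA·BB·AC·AC·CCA·CCA·BB·CCA·CCA·BB·CCA·CCA·BB·AC·AC
    A ↦ BB
    B ↦ AC
    C ↦ CCA

A->BB, B->AC, C->CCA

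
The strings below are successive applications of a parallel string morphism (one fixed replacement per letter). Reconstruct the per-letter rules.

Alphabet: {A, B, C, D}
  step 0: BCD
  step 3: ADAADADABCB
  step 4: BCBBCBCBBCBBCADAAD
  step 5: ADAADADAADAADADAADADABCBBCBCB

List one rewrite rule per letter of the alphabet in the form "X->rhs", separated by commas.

  step 4 ⇒ step 5: BCBBCBCBBCBBCADAAD ⇒ AD·A·AD·AD·A·AD·A·AD·AD·A·AD·AD·A·BC·B·BC·BC·B
    A ↦ BC
    B ↦ AD
    C ↦ A
    D ↦ B

A->BC, B->AD, C->A, D->B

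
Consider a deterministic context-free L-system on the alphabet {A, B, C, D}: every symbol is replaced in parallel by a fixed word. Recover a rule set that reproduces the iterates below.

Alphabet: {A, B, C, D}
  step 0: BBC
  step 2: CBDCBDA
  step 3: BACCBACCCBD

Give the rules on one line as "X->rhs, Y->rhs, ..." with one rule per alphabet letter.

  step 2 ⇒ step 3: CBDCBDA ⇒ B·A·CC·B·A·CC·CBD
    A ↦ CBD
    B ↦ A
    C ↦ B
    D ↦ CC

A->CBD, B->A, C->B, D->CC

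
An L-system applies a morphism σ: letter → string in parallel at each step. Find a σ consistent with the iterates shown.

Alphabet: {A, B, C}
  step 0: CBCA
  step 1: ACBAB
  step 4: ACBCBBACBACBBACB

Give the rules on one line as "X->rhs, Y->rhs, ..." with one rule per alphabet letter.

  step 0 ⇒ step 1: CBCA ⇒ A·CB·A·B
    A ↦ B
    B ↦ CB
    C ↦ A

A->B, B->CB, C->A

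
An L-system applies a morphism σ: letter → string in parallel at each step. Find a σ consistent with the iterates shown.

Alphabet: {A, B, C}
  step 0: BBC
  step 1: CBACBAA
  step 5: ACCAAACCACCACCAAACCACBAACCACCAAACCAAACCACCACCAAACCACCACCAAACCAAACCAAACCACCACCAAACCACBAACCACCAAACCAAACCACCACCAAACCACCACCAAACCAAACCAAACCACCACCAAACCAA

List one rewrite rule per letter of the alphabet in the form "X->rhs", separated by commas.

A->ACC, B->CBA, C->A

  step 0 ⇒ step 1: BBC ⇒ CBA·CBA·A
    B ↦ CBA
    C ↦ A
    A ↦ ACC  (constrained at step 1)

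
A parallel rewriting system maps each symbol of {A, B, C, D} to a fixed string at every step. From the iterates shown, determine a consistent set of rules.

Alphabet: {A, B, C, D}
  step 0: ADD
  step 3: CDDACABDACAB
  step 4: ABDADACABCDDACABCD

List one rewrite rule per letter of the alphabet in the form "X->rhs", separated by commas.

  step 3 ⇒ step 4: CDDACABDACAB ⇒ AB·DA·DA·C·AB·C·D·DA·C·AB·C·D
    A ↦ C
    B ↦ D
    C ↦ AB
    D ↦ DA

A->C, B->D, C->AB, D->DA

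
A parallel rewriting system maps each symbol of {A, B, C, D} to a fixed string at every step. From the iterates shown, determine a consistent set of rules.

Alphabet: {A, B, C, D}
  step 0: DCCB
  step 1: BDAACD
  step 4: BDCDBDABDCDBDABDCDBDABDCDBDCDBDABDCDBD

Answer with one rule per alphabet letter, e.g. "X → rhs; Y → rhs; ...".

A->BD, B->CD, C->A, D->BD

  step 0 ⇒ step 1: DCCB ⇒ BD·A·A·CD
    B ↦ CD
    C ↦ A
    D ↦ BD
    A ↦ BD  (constrained at step 1)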